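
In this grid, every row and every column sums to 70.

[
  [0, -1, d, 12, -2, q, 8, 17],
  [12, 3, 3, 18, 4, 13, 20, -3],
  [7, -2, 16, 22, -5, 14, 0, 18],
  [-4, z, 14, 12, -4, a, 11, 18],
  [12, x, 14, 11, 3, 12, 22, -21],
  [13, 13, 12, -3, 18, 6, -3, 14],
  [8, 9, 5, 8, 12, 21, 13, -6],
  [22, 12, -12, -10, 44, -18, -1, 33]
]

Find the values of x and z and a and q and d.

The known cells in column 3 total 52, leaving 70 − 52 = 18 for the blank.
The known cells in row 1 total 52, leaving 70 − 52 = 18 for the blank.
The known cells in row 5 total 53, leaving 70 − 53 = 17 for the blank.
The known cells in column 2 total 51, leaving 70 − 51 = 19 for the blank.
The known cells in row 4 total 66, leaving 70 − 66 = 4 for the blank.

x = 17, z = 19, a = 4, q = 18, d = 18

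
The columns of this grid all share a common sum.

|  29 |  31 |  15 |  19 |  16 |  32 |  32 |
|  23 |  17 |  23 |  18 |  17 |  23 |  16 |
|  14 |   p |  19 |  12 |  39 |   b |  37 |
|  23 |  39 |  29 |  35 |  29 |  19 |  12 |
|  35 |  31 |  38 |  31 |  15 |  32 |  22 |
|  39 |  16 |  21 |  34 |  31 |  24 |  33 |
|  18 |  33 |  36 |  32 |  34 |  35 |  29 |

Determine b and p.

b = 16, p = 14

The complete columns each total 181.
Column 6 is missing 181 − 165 = 16 (since 32 + 23 + 19 + 32 + 24 + 35 = 165).
Column 2 is missing 181 − 167 = 14 (since 31 + 17 + 39 + 31 + 16 + 33 = 167).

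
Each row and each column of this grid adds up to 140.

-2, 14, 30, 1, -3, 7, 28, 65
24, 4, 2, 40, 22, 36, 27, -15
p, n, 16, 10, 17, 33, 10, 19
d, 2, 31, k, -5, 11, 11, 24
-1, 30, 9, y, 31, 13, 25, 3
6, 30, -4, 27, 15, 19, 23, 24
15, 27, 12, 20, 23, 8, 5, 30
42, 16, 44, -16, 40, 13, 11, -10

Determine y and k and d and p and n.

Column 2 has 14 + 4 + 2 + 30 + 30 + 27 + 16 = 123; the blank must be 140 − 123 = 17.
Row 5 has -1 + 30 + 9 + 31 + 13 + 25 + 3 = 110; the blank must be 140 − 110 = 30.
Row 3 has 17 + 16 + 10 + 17 + 33 + 10 + 19 = 122; the blank must be 140 − 122 = 18.
Column 1 has -2 + 24 + 18 − 1 + 6 + 15 + 42 = 102; the blank must be 140 − 102 = 38.
Row 4 has 38 + 2 + 31 − 5 + 11 + 11 + 24 = 112; the blank must be 140 − 112 = 28.

y = 30, k = 28, d = 38, p = 18, n = 17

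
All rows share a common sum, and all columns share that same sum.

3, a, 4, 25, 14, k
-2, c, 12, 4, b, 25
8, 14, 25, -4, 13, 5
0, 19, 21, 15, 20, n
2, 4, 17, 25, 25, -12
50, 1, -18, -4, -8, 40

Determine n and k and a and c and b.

Rows 3 and 5 both sum to 61, so that's the common total.
The known cells in column 5 total 64, leaving 61 − 64 = -3 for the blank.
The known cells in row 2 total 36, leaving 61 − 36 = 25 for the blank.
The known cells in column 2 total 63, leaving 61 − 63 = -2 for the blank.
The known cells in row 1 total 44, leaving 61 − 44 = 17 for the blank.
The known cells in row 4 total 75, leaving 61 − 75 = -14 for the blank.

n = -14, k = 17, a = -2, c = 25, b = -3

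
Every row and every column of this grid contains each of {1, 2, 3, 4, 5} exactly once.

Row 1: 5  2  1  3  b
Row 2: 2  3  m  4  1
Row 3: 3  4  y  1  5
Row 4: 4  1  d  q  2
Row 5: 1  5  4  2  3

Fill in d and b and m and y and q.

d = 3, b = 4, m = 5, y = 2, q = 5

For row 2, column 3: row 2 already has {1, 2, 3, 4}; that leaves 5.
For row 1, column 5: row 1 already has {1, 2, 3, 5}; that leaves 4.
Cell (4,4): column 4 already has {1, 2, 3, 4} → 5.
For row 3, column 3: row 3 already has {1, 3, 4, 5}; that leaves 2.
Cell (4,3): row 4 already has {1, 2, 4, 5} → 3.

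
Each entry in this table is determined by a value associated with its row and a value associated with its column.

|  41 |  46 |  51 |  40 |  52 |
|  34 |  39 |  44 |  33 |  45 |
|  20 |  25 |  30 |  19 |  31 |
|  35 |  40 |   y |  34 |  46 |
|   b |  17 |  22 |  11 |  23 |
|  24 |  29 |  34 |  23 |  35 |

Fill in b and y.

The difference between any two rows is the same in every column — this is an addition table with the headers hidden.
Row 5 minus row 1 is 23 − 52 = -29, so its entry in column 1 is 41 + (-29) = 12.
Row 4 minus row 1 is 46 − 52 = -6, so its entry in column 3 is 51 + (-6) = 45.

b = 12, y = 45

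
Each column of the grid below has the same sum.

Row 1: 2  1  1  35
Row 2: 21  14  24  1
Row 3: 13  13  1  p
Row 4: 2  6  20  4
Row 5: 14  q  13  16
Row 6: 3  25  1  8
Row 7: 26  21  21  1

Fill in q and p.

q = 1, p = 16

The complete columns each total 81.
Column 2 is missing 81 − 80 = 1 (since 1 + 14 + 13 + 6 + 25 + 21 = 80).
Column 4 is missing 81 − 65 = 16 (since 35 + 1 + 4 + 16 + 8 + 1 = 65).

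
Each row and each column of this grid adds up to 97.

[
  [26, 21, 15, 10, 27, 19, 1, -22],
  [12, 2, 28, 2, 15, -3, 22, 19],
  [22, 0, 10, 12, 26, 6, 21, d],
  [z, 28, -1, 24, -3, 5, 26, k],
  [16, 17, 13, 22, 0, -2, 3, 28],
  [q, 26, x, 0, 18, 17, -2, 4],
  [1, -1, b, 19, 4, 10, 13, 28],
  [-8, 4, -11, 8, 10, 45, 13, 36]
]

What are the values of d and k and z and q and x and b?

d = 0, k = 4, z = 14, q = 14, x = 20, b = 23

Row 7 has 1 − 1 + 19 + 4 + 10 + 13 + 28 = 74; the blank must be 97 − 74 = 23.
Row 3 has 22 + 0 + 10 + 12 + 26 + 6 + 21 = 97; the blank must be 97 − 97 = 0.
Column 8 has -22 + 19 + 0 + 28 + 4 + 28 + 36 = 93; the blank must be 97 − 93 = 4.
Row 4 has 28 − 1 + 24 − 3 + 5 + 26 + 4 = 83; the blank must be 97 − 83 = 14.
Column 1 has 26 + 12 + 22 + 14 + 16 + 1 − 8 = 83; the blank must be 97 − 83 = 14.
Row 6 has 14 + 26 + 0 + 18 + 17 − 2 + 4 = 77; the blank must be 97 − 77 = 20.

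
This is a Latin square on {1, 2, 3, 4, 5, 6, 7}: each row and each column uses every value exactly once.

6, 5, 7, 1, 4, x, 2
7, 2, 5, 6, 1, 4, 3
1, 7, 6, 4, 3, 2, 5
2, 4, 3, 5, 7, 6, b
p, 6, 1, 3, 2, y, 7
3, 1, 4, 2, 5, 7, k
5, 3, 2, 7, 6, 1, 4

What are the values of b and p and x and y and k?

b = 1, p = 4, x = 3, y = 5, k = 6

Cell (5,1): column 1 already has {1, 2, 3, 5, 6, 7} → 4.
At (row 5, col 6): row 5 already has {1, 2, 3, 4, 6, 7}, so the value is 5.
For row 6, column 7: row 6 already has {1, 2, 3, 4, 5, 7}; that leaves 6.
At (row 1, col 6): row 1 already has {1, 2, 4, 5, 6, 7}, so the value is 3.
For row 4, column 7: row 4 already has {2, 3, 4, 5, 6, 7}; that leaves 1.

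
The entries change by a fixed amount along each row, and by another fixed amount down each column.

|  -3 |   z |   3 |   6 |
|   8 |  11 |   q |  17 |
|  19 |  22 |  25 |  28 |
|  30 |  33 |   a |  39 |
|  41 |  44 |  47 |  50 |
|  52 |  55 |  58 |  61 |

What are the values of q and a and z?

q = 14, a = 36, z = 0

Along each row the entries change by 3 per step; down each column they change by 11.
Row 2: from 8 at column 1, stepping by 3 to column 3 gives 14.
Row 4: from 30 at column 1, stepping by 3 to column 3 gives 36.
Row 1: from -3 at column 1, stepping by 3 to column 2 gives 0.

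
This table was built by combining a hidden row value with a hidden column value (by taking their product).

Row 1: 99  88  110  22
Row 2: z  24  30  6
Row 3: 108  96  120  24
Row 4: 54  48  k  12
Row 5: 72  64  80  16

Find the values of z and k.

Each row is a constant multiple of every other row — this is a multiplication table with the headers hidden.
Row 2 is 6/22 = 3/11 times row 1, so its entry in column 1 is 99 × 3/11 = 27.
Row 4 is 12/22 = 6/11 times row 1, so its entry in column 3 is 110 × 6/11 = 60.

z = 27, k = 60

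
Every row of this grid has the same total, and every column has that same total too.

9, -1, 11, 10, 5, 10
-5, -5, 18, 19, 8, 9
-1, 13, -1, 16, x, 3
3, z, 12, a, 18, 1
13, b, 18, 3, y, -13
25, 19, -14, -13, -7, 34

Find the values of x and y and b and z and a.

x = 14, y = 6, b = 17, z = 1, a = 9

Rows 1 and 2 both sum to 44, so that's the common total.
Row 3 has -1 + 13 − 1 + 16 + 3 = 30; the blank must be 44 − 30 = 14.
Column 5 has 5 + 8 + 14 + 18 − 7 = 38; the blank must be 44 − 38 = 6.
Column 4 has 10 + 19 + 16 + 3 − 13 = 35; the blank must be 44 − 35 = 9.
Row 4 has 3 + 12 + 9 + 18 + 1 = 43; the blank must be 44 − 43 = 1.
Row 5 has 13 + 18 + 3 + 6 − 13 = 27; the blank must be 44 − 27 = 17.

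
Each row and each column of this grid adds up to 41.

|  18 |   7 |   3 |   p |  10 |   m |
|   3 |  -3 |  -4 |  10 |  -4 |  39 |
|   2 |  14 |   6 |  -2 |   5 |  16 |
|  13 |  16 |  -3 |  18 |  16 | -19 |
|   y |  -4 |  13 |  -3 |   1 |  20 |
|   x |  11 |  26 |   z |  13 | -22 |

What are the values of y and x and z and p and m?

The known cells in row 5 total 27, leaving 41 − 27 = 14 for the blank.
The known cells in column 1 total 50, leaving 41 − 50 = -9 for the blank.
The known cells in column 6 total 34, leaving 41 − 34 = 7 for the blank.
The known cells in row 1 total 45, leaving 41 − 45 = -4 for the blank.
The known cells in row 6 total 19, leaving 41 − 19 = 22 for the blank.

y = 14, x = -9, z = 22, p = -4, m = 7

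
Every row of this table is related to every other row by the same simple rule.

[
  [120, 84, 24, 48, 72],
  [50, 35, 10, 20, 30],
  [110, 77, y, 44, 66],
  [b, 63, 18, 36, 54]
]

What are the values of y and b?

Each row is a constant multiple of every other row — this is a multiplication table with the headers hidden.
Row 3 is 66/72 = 11/12 times row 1, so its entry in column 3 is 24 × 11/12 = 22.
Row 4 is 54/72 = 3/4 times row 1, so its entry in column 1 is 120 × 3/4 = 90.

y = 22, b = 90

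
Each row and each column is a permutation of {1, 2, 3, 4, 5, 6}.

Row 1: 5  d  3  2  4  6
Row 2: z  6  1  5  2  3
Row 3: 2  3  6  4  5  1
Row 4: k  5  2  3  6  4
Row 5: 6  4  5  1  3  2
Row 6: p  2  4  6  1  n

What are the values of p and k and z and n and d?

p = 3, k = 1, z = 4, n = 5, d = 1

For row 1, column 2: row 1 already has {2, 3, 4, 5, 6}; that leaves 1.
Cell (6,6): column 6 already has {1, 2, 3, 4, 6} → 5.
Cell (4,1): row 4 already has {2, 3, 4, 5, 6} → 1.
Cell (6,1): row 6 already has {1, 2, 4, 5, 6} → 3.
For row 2, column 1: row 2 already has {1, 2, 3, 5, 6}; that leaves 4.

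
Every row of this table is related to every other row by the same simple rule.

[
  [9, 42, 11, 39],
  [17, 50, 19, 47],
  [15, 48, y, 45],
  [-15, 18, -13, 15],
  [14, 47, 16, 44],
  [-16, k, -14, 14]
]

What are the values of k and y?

The difference between any two rows is the same in every column — this is an addition table with the headers hidden.
Row 6 minus row 1 is 14 − 39 = -25, so its entry in column 2 is 42 + (-25) = 17.
Row 3 minus row 1 is 45 − 39 = 6, so its entry in column 3 is 11 + 6 = 17.

k = 17, y = 17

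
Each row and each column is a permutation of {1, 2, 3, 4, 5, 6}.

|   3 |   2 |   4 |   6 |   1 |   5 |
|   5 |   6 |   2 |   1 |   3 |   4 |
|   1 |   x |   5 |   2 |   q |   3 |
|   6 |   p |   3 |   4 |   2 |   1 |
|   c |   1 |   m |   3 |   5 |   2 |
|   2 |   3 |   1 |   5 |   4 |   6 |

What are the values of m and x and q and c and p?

For row 3, column 5: column 5 already has {1, 2, 3, 4, 5}; that leaves 6.
For row 5, column 1: column 1 already has {1, 2, 3, 5, 6}; that leaves 4.
For row 3, column 2: row 3 already has {1, 2, 3, 5, 6}; that leaves 4.
Cell (4,2): row 4 already has {1, 2, 3, 4, 6} → 5.
For row 5, column 3: row 5 already has {1, 2, 3, 4, 5}; that leaves 6.

m = 6, x = 4, q = 6, c = 4, p = 5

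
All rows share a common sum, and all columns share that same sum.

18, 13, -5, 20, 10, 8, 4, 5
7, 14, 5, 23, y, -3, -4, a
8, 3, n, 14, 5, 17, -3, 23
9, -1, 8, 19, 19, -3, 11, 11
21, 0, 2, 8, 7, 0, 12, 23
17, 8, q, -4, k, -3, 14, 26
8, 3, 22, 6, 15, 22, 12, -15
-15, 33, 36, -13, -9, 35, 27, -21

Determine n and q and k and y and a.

n = 6, q = -1, k = 16, y = 10, a = 21

Rows 1 and 4 both sum to 73, so that's the common total.
Column 8 has 5 + 23 + 11 + 23 + 26 − 15 − 21 = 52; the blank must be 73 − 52 = 21.
Row 2 has 7 + 14 + 5 + 23 − 3 − 4 + 21 = 63; the blank must be 73 − 63 = 10.
Column 5 has 10 + 10 + 5 + 19 + 7 + 15 − 9 = 57; the blank must be 73 − 57 = 16.
Row 3 has 8 + 3 + 14 + 5 + 17 − 3 + 23 = 67; the blank must be 73 − 67 = 6.
Row 6 has 17 + 8 − 4 + 16 − 3 + 14 + 26 = 74; the blank must be 73 − 74 = -1.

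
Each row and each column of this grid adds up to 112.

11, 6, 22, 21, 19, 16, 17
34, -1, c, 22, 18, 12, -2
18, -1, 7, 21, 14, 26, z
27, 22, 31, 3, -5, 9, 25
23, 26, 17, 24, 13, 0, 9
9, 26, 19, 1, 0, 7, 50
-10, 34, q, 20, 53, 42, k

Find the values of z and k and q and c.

Row 2: 34 − 1 + 22 + 18 + 12 − 2 = 83, so its missing entry is 112 − 83 = 29.
Column 3: 22 + 29 + 7 + 31 + 17 + 19 = 125, so its missing entry is 112 − 125 = -13.
Row 7: -10 + 34 − 13 + 20 + 53 + 42 = 126, so its missing entry is 112 − 126 = -14.
Row 3: 18 − 1 + 7 + 21 + 14 + 26 = 85, so its missing entry is 112 − 85 = 27.

z = 27, k = -14, q = -13, c = 29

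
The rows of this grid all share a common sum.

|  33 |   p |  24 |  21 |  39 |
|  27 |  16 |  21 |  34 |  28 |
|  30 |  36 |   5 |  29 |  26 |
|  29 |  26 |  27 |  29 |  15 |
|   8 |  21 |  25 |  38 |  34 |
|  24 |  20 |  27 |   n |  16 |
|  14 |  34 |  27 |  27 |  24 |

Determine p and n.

p = 9, n = 39

The complete rows each total 126.
Row 1 is missing 126 − 117 = 9 (since 33 + 24 + 21 + 39 = 117).
Row 6 is missing 126 − 87 = 39 (since 24 + 20 + 27 + 16 = 87).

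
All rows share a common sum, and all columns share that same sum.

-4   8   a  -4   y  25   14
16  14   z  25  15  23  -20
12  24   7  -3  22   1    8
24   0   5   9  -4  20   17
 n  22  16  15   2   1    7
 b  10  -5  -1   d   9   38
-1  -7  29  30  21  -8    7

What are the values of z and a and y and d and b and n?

Rows 3 and 4 both sum to 71, so that's the common total.
Row 2: 16 + 14 + 25 + 15 + 23 − 20 = 73, so its missing entry is 71 − 73 = -2.
Row 5: 22 + 16 + 15 + 2 + 1 + 7 = 63, so its missing entry is 71 − 63 = 8.
Column 3: -2 + 7 + 5 + 16 − 5 + 29 = 50, so its missing entry is 71 − 50 = 21.
Row 1: -4 + 8 + 21 − 4 + 25 + 14 = 60, so its missing entry is 71 − 60 = 11.
Column 5: 11 + 15 + 22 − 4 + 2 + 21 = 67, so its missing entry is 71 − 67 = 4.
Row 6: 10 − 5 − 1 + 4 + 9 + 38 = 55, so its missing entry is 71 − 55 = 16.

z = -2, a = 21, y = 11, d = 4, b = 16, n = 8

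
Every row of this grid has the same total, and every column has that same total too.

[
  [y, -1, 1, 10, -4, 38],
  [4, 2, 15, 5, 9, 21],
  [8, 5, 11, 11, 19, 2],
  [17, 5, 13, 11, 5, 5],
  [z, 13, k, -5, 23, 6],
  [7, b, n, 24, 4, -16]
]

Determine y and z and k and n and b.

Rows 2 and 3 both sum to 56, so that's the common total.
Row 1 has -1 + 1 + 10 − 4 + 38 = 44; the blank must be 56 − 44 = 12.
Column 1 has 12 + 4 + 8 + 17 + 7 = 48; the blank must be 56 − 48 = 8.
Column 2 has -1 + 2 + 5 + 5 + 13 = 24; the blank must be 56 − 24 = 32.
Row 5 has 8 + 13 − 5 + 23 + 6 = 45; the blank must be 56 − 45 = 11.
Row 6 has 7 + 32 + 24 + 4 − 16 = 51; the blank must be 56 − 51 = 5.

y = 12, z = 8, k = 11, n = 5, b = 32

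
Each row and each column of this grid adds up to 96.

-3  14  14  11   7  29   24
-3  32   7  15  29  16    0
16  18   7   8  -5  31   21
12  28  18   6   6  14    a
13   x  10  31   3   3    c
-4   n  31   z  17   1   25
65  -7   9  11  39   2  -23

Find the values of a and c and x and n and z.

a = 12, c = 37, x = -1, n = 12, z = 14

The known cells in row 4 total 84, leaving 96 − 84 = 12 for the blank.
The known cells in column 7 total 59, leaving 96 − 59 = 37 for the blank.
The known cells in column 4 total 82, leaving 96 − 82 = 14 for the blank.
The known cells in row 6 total 84, leaving 96 − 84 = 12 for the blank.
The known cells in row 5 total 97, leaving 96 − 97 = -1 for the blank.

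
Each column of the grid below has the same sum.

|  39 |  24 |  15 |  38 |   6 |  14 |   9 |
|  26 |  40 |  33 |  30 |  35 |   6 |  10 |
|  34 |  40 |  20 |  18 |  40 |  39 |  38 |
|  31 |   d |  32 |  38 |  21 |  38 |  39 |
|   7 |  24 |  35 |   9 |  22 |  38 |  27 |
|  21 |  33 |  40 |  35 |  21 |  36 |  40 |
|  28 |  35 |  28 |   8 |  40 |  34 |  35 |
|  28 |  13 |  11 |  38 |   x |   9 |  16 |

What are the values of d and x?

Column 1 sums to 214 and so does column 4; that's the common total.
In column 2 the known cells total 209, leaving 214 − 209 = 5.
In column 5 the known cells total 185, leaving 214 − 185 = 29.

d = 5, x = 29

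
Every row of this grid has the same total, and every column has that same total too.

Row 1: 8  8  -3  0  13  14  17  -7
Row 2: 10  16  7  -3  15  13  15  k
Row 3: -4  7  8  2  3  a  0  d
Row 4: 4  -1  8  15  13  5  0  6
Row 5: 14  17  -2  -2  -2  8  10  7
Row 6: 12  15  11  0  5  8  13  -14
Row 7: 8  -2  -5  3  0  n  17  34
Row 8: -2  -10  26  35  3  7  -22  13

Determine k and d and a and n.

Rows 1 and 4 both sum to 50, so that's the common total.
The known cells in row 2 total 73, leaving 50 − 73 = -23 for the blank.
The known cells in row 7 total 55, leaving 50 − 55 = -5 for the blank.
The known cells in column 6 total 50, leaving 50 − 50 = 0 for the blank.
The known cells in row 3 total 16, leaving 50 − 16 = 34 for the blank.

k = -23, d = 34, a = 0, n = -5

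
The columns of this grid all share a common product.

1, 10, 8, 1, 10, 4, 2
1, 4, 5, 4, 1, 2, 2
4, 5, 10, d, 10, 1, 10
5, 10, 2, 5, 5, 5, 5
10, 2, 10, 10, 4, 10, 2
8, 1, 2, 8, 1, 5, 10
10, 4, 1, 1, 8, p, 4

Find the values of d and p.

Columns 3 and 7 each multiply to 16000, so every column has product 16000.
Column 4: 1×4×5×10×8×1 = 1600, so the missing entry is 16000 ÷ 1600 = 10.
Column 6: 4×2×1×5×10×5 = 2000, so the missing entry is 16000 ÷ 2000 = 8.

d = 10, p = 8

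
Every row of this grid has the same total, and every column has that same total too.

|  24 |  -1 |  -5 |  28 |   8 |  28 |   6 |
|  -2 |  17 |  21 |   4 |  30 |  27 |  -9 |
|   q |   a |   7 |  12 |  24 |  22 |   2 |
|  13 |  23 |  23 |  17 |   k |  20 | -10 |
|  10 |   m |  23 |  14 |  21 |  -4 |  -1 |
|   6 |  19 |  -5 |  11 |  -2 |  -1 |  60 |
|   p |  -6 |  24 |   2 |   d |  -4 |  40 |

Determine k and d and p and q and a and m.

k = 2, d = 5, p = 27, q = 10, a = 11, m = 25

Rows 1 and 2 both sum to 88, so that's the common total.
Row 4: 13 + 23 + 23 + 17 + 20 − 10 = 86, so its missing entry is 88 − 86 = 2.
Column 5: 8 + 30 + 24 + 2 + 21 − 2 = 83, so its missing entry is 88 − 83 = 5.
Row 7: -6 + 24 + 2 + 5 − 4 + 40 = 61, so its missing entry is 88 − 61 = 27.
Column 1: 24 − 2 + 13 + 10 + 6 + 27 = 78, so its missing entry is 88 − 78 = 10.
Row 3: 10 + 7 + 12 + 24 + 22 + 2 = 77, so its missing entry is 88 − 77 = 11.
Row 5: 10 + 23 + 14 + 21 − 4 − 1 = 63, so its missing entry is 88 − 63 = 25.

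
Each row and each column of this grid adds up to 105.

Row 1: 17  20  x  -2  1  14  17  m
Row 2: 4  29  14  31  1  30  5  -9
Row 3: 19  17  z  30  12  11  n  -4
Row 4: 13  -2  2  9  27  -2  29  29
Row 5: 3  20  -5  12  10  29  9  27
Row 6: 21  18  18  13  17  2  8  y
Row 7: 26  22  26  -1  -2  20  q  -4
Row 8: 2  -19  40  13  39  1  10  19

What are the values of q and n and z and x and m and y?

q = 18, n = 9, z = 11, x = -1, m = 39, y = 8

Row 6: 21 + 18 + 18 + 13 + 17 + 2 + 8 = 97, so its missing entry is 105 − 97 = 8.
Column 8: -9 − 4 + 29 + 27 + 8 − 4 + 19 = 66, so its missing entry is 105 − 66 = 39.
Row 1: 17 + 20 − 2 + 1 + 14 + 17 + 39 = 106, so its missing entry is 105 − 106 = -1.
Column 3: -1 + 14 + 2 − 5 + 18 + 26 + 40 = 94, so its missing entry is 105 − 94 = 11.
Row 3: 19 + 17 + 11 + 30 + 12 + 11 − 4 = 96, so its missing entry is 105 − 96 = 9.
Row 7: 26 + 22 + 26 − 1 − 2 + 20 − 4 = 87, so its missing entry is 105 − 87 = 18.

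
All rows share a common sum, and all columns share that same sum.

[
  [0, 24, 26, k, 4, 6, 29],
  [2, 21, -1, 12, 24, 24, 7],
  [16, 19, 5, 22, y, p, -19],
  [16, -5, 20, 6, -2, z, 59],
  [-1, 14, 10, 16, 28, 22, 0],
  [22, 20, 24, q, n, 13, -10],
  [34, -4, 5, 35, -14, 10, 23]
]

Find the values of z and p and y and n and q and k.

z = -5, p = 19, y = 27, n = 22, q = -2, k = 0

Rows 2 and 5 both sum to 89, so that's the common total.
The known cells in row 1 total 89, leaving 89 − 89 = 0 for the blank.
The known cells in column 4 total 91, leaving 89 − 91 = -2 for the blank.
The known cells in row 6 total 67, leaving 89 − 67 = 22 for the blank.
The known cells in column 5 total 62, leaving 89 − 62 = 27 for the blank.
The known cells in row 3 total 70, leaving 89 − 70 = 19 for the blank.
The known cells in row 4 total 94, leaving 89 − 94 = -5 for the blank.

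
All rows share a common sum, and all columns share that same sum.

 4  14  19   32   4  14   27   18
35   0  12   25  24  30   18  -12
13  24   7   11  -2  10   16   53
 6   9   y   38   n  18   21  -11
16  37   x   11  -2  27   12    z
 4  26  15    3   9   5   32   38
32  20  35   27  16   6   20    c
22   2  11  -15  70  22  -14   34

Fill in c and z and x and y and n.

Rows 1 and 2 both sum to 132, so that's the common total.
Column 5: 4 + 24 − 2 − 2 + 9 + 16 + 70 = 119, so its missing entry is 132 − 119 = 13.
Row 7: 32 + 20 + 35 + 27 + 16 + 6 + 20 = 156, so its missing entry is 132 − 156 = -24.
Row 4: 6 + 9 + 38 + 13 + 18 + 21 − 11 = 94, so its missing entry is 132 − 94 = 38.
Column 3: 19 + 12 + 7 + 38 + 15 + 35 + 11 = 137, so its missing entry is 132 − 137 = -5.
Row 5: 16 + 37 − 5 + 11 − 2 + 27 + 12 = 96, so its missing entry is 132 − 96 = 36.

c = -24, z = 36, x = -5, y = 38, n = 13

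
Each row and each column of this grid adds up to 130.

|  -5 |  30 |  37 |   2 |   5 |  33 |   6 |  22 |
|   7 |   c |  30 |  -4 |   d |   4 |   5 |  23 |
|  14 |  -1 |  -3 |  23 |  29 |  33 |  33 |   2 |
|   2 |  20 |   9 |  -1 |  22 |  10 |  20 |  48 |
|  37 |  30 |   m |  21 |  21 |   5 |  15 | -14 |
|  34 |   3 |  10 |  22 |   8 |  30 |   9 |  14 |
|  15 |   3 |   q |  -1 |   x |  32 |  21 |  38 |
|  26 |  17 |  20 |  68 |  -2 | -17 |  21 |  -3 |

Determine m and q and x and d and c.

m = 15, q = 12, x = 10, d = 37, c = 28

Column 2 has 30 − 1 + 20 + 30 + 3 + 3 + 17 = 102; the blank must be 130 − 102 = 28.
Row 2 has 7 + 28 + 30 − 4 + 4 + 5 + 23 = 93; the blank must be 130 − 93 = 37.
Column 5 has 5 + 37 + 29 + 22 + 21 + 8 − 2 = 120; the blank must be 130 − 120 = 10.
Row 7 has 15 + 3 − 1 + 10 + 32 + 21 + 38 = 118; the blank must be 130 − 118 = 12.
Row 5 has 37 + 30 + 21 + 21 + 5 + 15 − 14 = 115; the blank must be 130 − 115 = 15.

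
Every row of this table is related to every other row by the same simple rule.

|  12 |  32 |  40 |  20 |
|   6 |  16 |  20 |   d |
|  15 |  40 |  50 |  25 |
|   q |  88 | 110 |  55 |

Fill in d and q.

d = 10, q = 33

Each row is a constant multiple of every other row — this is a multiplication table with the headers hidden.
Row 2 is 16/32 = 1/2 times row 1, so its entry in column 4 is 20 × 1/2 = 10.
Row 4 is 88/32 = 11/4 times row 1, so its entry in column 1 is 12 × 11/4 = 33.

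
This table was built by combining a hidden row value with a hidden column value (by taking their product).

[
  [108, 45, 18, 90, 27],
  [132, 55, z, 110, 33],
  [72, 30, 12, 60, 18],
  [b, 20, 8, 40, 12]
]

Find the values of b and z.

b = 48, z = 22

Each row is a constant multiple of every other row — this is a multiplication table with the headers hidden.
Row 4 is 12/27 = 4/9 times row 1, so its entry in column 1 is 108 × 4/9 = 48.
Row 2 is 33/27 = 11/9 times row 1, so its entry in column 3 is 18 × 11/9 = 22.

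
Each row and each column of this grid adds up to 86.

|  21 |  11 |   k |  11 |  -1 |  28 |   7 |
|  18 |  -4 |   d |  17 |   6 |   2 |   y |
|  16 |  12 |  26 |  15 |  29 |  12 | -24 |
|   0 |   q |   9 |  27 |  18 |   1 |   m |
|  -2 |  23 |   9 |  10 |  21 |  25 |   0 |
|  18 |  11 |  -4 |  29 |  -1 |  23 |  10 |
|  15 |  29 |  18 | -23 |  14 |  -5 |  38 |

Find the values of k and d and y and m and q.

k = 9, d = 19, y = 28, m = 27, q = 4

Column 2: 11 − 4 + 12 + 23 + 11 + 29 = 82, so its missing entry is 86 − 82 = 4.
Row 1: 21 + 11 + 11 − 1 + 28 + 7 = 77, so its missing entry is 86 − 77 = 9.
Column 3: 9 + 26 + 9 + 9 − 4 + 18 = 67, so its missing entry is 86 − 67 = 19.
Row 4: 0 + 4 + 9 + 27 + 18 + 1 = 59, so its missing entry is 86 − 59 = 27.
Row 2: 18 − 4 + 19 + 17 + 6 + 2 = 58, so its missing entry is 86 − 58 = 28.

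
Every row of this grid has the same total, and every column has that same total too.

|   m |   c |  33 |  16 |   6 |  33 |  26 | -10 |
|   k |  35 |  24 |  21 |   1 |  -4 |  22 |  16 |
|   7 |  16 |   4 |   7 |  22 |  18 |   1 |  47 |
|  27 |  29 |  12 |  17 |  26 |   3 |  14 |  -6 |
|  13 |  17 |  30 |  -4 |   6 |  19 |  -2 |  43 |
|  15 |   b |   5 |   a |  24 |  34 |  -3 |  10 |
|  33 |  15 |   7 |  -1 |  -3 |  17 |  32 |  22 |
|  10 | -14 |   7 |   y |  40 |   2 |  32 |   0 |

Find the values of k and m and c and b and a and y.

k = 7, m = 10, c = 8, b = 16, a = 21, y = 45

Rows 3 and 4 both sum to 122, so that's the common total.
Row 8: 10 − 14 + 7 + 40 + 2 + 32 + 0 = 77, so its missing entry is 122 − 77 = 45.
Column 4: 16 + 21 + 7 + 17 − 4 − 1 + 45 = 101, so its missing entry is 122 − 101 = 21.
Row 6: 15 + 5 + 21 + 24 + 34 − 3 + 10 = 106, so its missing entry is 122 − 106 = 16.
Column 2: 35 + 16 + 29 + 17 + 16 + 15 − 14 = 114, so its missing entry is 122 − 114 = 8.
Row 1: 8 + 33 + 16 + 6 + 33 + 26 − 10 = 112, so its missing entry is 122 − 112 = 10.
Row 2: 35 + 24 + 21 + 1 − 4 + 22 + 16 = 115, so its missing entry is 122 − 115 = 7.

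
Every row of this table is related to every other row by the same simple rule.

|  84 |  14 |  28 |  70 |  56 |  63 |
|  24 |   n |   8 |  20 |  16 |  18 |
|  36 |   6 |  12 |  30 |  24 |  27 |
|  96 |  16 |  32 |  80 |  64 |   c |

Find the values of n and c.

Each row is a constant multiple of every other row — this is a multiplication table with the headers hidden.
Row 2 is 16/56 = 2/7 times row 1, so its entry in column 2 is 14 × 2/7 = 4.
Row 4 is 64/56 = 8/7 times row 1, so its entry in column 6 is 63 × 8/7 = 72.

n = 4, c = 72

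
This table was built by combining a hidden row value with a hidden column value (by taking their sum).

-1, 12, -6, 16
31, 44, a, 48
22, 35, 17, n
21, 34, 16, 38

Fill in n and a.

The difference between any two rows is the same in every column — this is an addition table with the headers hidden.
Row 3 minus row 1 is 22 − (-1) = 23, so its entry in column 4 is 16 + 23 = 39.
Row 2 minus row 1 is 31 − (-1) = 32, so its entry in column 3 is -6 + 32 = 26.

n = 39, a = 26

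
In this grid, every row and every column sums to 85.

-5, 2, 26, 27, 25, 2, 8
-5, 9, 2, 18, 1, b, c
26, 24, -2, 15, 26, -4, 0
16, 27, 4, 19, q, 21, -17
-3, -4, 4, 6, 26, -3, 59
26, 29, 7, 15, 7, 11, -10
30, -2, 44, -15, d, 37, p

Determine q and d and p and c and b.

Row 4 has 16 + 27 + 4 + 19 + 21 − 17 = 70; the blank must be 85 − 70 = 15.
Column 6 has 2 − 4 + 21 − 3 + 11 + 37 = 64; the blank must be 85 − 64 = 21.
Column 5 has 25 + 1 + 26 + 15 + 26 + 7 = 100; the blank must be 85 − 100 = -15.
Row 7 has 30 − 2 + 44 − 15 − 15 + 37 = 79; the blank must be 85 − 79 = 6.
Row 2 has -5 + 9 + 2 + 18 + 1 + 21 = 46; the blank must be 85 − 46 = 39.

q = 15, d = -15, p = 6, c = 39, b = 21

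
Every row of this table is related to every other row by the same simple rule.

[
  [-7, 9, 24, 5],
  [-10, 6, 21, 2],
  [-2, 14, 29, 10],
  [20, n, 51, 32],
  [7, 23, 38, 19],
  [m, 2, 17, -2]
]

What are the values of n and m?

The difference between any two rows is the same in every column — this is an addition table with the headers hidden.
Row 4 minus row 1 is 32 − 5 = 27, so its entry in column 2 is 9 + 27 = 36.
Row 6 minus row 1 is -2 − 5 = -7, so its entry in column 1 is -7 + (-7) = -14.

n = 36, m = -14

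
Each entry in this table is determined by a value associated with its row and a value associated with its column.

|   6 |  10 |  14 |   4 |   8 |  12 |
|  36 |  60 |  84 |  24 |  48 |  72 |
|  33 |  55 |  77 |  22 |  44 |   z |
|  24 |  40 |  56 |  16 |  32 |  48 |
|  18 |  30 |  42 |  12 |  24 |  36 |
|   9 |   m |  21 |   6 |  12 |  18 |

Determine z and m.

Each row is a constant multiple of every other row — this is a multiplication table with the headers hidden.
Row 3 is 44/8 = 11/2 times row 1, so its entry in column 6 is 12 × 11/2 = 66.
Row 6 is 12/8 = 3/2 times row 1, so its entry in column 2 is 10 × 3/2 = 15.

z = 66, m = 15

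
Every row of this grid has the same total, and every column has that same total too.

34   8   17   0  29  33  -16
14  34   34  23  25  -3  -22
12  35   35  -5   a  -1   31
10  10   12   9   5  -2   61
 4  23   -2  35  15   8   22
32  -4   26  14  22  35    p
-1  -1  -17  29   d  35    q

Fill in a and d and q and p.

a = -2, d = 11, q = 49, p = -20

Rows 1 and 2 both sum to 105, so that's the common total.
The known cells in row 3 total 107, leaving 105 − 107 = -2 for the blank.
The known cells in row 6 total 125, leaving 105 − 125 = -20 for the blank.
The known cells in column 7 total 56, leaving 105 − 56 = 49 for the blank.
The known cells in row 7 total 94, leaving 105 − 94 = 11 for the blank.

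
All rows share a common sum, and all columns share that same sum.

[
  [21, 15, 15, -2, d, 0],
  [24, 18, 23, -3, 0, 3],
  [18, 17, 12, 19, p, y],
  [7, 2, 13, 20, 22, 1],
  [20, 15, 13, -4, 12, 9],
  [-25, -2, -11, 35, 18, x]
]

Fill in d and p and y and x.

Rows 2 and 4 both sum to 65, so that's the common total.
Row 1: 21 + 15 + 15 − 2 + 0 = 49, so its missing entry is 65 − 49 = 16.
Column 5: 16 + 0 + 22 + 12 + 18 = 68, so its missing entry is 65 − 68 = -3.
Row 3: 18 + 17 + 12 + 19 − 3 = 63, so its missing entry is 65 − 63 = 2.
Row 6: -25 − 2 − 11 + 35 + 18 = 15, so its missing entry is 65 − 15 = 50.

d = 16, p = -3, y = 2, x = 50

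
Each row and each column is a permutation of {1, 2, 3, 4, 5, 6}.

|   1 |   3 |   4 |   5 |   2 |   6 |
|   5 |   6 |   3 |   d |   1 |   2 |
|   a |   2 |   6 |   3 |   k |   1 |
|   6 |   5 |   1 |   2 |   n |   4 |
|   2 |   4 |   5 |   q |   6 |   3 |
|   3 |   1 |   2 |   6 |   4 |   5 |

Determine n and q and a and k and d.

Cell (4,5): row 4 already has {1, 2, 4, 5, 6} → 3.
At (row 3, col 5): column 5 already has {1, 2, 3, 4, 6}, so the value is 5.
For row 5, column 4: row 5 already has {2, 3, 4, 5, 6}; that leaves 1.
For row 3, column 1: row 3 already has {1, 2, 3, 5, 6}; that leaves 4.
Cell (2,4): row 2 already has {1, 2, 3, 5, 6} → 4.

n = 3, q = 1, a = 4, k = 5, d = 4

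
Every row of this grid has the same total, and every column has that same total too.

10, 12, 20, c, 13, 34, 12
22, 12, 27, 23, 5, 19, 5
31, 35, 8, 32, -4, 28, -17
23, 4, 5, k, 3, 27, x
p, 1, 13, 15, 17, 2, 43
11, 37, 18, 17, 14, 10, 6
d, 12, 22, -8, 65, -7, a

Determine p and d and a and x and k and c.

Rows 2 and 3 both sum to 113, so that's the common total.
The known cells in row 5 total 91, leaving 113 − 91 = 22 for the blank.
The known cells in column 1 total 119, leaving 113 − 119 = -6 for the blank.
The known cells in row 1 total 101, leaving 113 − 101 = 12 for the blank.
The known cells in column 4 total 91, leaving 113 − 91 = 22 for the blank.
The known cells in row 4 total 84, leaving 113 − 84 = 29 for the blank.
The known cells in row 7 total 78, leaving 113 − 78 = 35 for the blank.

p = 22, d = -6, a = 35, x = 29, k = 22, c = 12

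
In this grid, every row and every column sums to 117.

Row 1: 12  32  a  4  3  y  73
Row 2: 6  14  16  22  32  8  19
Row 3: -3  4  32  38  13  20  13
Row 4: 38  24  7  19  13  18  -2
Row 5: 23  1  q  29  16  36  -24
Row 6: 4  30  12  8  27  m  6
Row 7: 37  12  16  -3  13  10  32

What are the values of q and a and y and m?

q = 36, a = -2, y = -5, m = 30

The known cells in row 6 total 87, leaving 117 − 87 = 30 for the blank.
The known cells in row 5 total 81, leaving 117 − 81 = 36 for the blank.
The known cells in column 3 total 119, leaving 117 − 119 = -2 for the blank.
The known cells in row 1 total 122, leaving 117 − 122 = -5 for the blank.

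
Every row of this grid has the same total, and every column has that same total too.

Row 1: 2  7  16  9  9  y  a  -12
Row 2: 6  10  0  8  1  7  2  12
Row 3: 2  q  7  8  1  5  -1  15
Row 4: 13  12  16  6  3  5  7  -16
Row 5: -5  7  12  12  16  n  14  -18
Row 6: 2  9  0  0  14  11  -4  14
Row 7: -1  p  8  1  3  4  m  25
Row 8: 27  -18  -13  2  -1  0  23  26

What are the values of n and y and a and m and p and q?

Rows 2 and 4 both sum to 46, so that's the common total.
Row 3 has 2 + 7 + 8 + 1 + 5 − 1 + 15 = 37; the blank must be 46 − 37 = 9.
Column 2 has 7 + 10 + 9 + 12 + 7 + 9 − 18 = 36; the blank must be 46 − 36 = 10.
Row 5 has -5 + 7 + 12 + 12 + 16 + 14 − 18 = 38; the blank must be 46 − 38 = 8.
Column 6 has 7 + 5 + 5 + 8 + 11 + 4 + 0 = 40; the blank must be 46 − 40 = 6.
Row 1 has 2 + 7 + 16 + 9 + 9 + 6 − 12 = 37; the blank must be 46 − 37 = 9.
Row 7 has -1 + 10 + 8 + 1 + 3 + 4 + 25 = 50; the blank must be 46 − 50 = -4.

n = 8, y = 6, a = 9, m = -4, p = 10, q = 9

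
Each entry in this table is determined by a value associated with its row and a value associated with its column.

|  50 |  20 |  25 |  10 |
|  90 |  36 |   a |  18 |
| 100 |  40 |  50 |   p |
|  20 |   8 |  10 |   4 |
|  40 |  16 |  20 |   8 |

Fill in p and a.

p = 20, a = 45

Each row is a constant multiple of every other row — this is a multiplication table with the headers hidden.
Row 3 is 100/50 = 2/1 times row 1, so its entry in column 4 is 10 × 2/1 = 20.
Row 2 is 90/50 = 9/5 times row 1, so its entry in column 3 is 25 × 9/5 = 45.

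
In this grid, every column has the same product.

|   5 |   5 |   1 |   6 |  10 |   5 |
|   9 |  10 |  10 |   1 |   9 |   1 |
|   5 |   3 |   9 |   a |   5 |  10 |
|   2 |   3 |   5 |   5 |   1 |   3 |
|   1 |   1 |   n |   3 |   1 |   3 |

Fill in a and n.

a = 5, n = 1

Columns 5 and 6 each multiply to 450, so every column has product 450.
Column 4: 6×1×5×3 = 90, so the missing entry is 450 ÷ 90 = 5.
Column 3: 1×10×9×5 = 450, so the missing entry is 450 ÷ 450 = 1.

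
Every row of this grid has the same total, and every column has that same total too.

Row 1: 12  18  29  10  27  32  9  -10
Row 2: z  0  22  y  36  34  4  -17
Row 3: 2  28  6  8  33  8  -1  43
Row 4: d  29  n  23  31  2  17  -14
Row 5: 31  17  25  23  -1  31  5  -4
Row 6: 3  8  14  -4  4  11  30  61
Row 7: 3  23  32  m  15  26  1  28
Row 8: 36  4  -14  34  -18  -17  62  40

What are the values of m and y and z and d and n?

Rows 1 and 3 both sum to 127, so that's the common total.
The known cells in column 3 total 114, leaving 127 − 114 = 13 for the blank.
The known cells in row 4 total 101, leaving 127 − 101 = 26 for the blank.
The known cells in column 1 total 113, leaving 127 − 113 = 14 for the blank.
The known cells in row 7 total 128, leaving 127 − 128 = -1 for the blank.
The known cells in row 2 total 93, leaving 127 − 93 = 34 for the blank.

m = -1, y = 34, z = 14, d = 26, n = 13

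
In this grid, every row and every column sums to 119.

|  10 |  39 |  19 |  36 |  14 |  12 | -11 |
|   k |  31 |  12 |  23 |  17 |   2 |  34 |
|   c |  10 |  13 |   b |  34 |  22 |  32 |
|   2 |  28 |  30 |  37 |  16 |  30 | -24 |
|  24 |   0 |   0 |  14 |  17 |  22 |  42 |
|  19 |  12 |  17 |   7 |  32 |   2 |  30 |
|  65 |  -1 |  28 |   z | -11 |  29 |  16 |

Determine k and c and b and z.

Row 2: 31 + 12 + 23 + 17 + 2 + 34 = 119, so its missing entry is 119 − 119 = 0.
Column 1: 10 + 0 + 2 + 24 + 19 + 65 = 120, so its missing entry is 119 − 120 = -1.
Row 3: -1 + 10 + 13 + 34 + 22 + 32 = 110, so its missing entry is 119 − 110 = 9.
Row 7: 65 − 1 + 28 − 11 + 29 + 16 = 126, so its missing entry is 119 − 126 = -7.

k = 0, c = -1, b = 9, z = -7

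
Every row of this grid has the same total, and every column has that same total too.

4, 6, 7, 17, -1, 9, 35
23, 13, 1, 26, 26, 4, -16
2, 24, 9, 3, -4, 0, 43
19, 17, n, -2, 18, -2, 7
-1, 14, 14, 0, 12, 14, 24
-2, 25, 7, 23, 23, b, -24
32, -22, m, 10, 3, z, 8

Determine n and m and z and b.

Rows 1 and 2 both sum to 77, so that's the common total.
Row 4: 19 + 17 − 2 + 18 − 2 + 7 = 57, so its missing entry is 77 − 57 = 20.
Row 6: -2 + 25 + 7 + 23 + 23 − 24 = 52, so its missing entry is 77 − 52 = 25.
Column 3: 7 + 1 + 9 + 20 + 14 + 7 = 58, so its missing entry is 77 − 58 = 19.
Row 7: 32 − 22 + 19 + 10 + 3 + 8 = 50, so its missing entry is 77 − 50 = 27.

n = 20, m = 19, z = 27, b = 25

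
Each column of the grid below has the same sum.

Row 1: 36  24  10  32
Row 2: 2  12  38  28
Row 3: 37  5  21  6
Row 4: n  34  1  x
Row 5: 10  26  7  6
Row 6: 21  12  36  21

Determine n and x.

Columns 2 and 3 both add up to 113, so every column sums to 113.
Column 1: 36 + 2 + 37 + 10 + 21 = 106, so the missing entry is 113 − 106 = 7.
Column 4: 32 + 28 + 6 + 6 + 21 = 93, so the missing entry is 113 − 93 = 20.

n = 7, x = 20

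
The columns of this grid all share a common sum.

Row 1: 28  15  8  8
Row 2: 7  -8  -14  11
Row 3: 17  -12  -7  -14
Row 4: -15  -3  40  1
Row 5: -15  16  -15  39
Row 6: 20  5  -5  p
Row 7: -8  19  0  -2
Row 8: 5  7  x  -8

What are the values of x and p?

x = 32, p = 4

Column 1 sums to 39 and so does column 2; that's the common total.
In column 3 the known cells total 7, leaving 39 − 7 = 32.
In column 4 the known cells total 35, leaving 39 − 35 = 4.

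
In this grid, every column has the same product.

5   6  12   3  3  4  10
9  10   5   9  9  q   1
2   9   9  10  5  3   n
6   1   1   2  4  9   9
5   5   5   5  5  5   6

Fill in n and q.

Columns 4 and 5 each multiply to 2700, so every column has product 2700.
Column 7: 10×1×9×6 = 540, so the missing entry is 2700 ÷ 540 = 5.
Column 6: 4×3×9×5 = 540, so the missing entry is 2700 ÷ 540 = 5.

n = 5, q = 5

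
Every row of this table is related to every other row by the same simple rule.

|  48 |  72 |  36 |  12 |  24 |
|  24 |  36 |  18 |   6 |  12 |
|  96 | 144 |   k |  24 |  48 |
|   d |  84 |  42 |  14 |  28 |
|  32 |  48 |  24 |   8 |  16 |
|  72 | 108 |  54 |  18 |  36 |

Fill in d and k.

Each row is a constant multiple of every other row — this is a multiplication table with the headers hidden.
Row 4 is 28/24 = 7/6 times row 1, so its entry in column 1 is 48 × 7/6 = 56.
Row 3 is 48/24 = 2/1 times row 1, so its entry in column 3 is 36 × 2/1 = 72.

d = 56, k = 72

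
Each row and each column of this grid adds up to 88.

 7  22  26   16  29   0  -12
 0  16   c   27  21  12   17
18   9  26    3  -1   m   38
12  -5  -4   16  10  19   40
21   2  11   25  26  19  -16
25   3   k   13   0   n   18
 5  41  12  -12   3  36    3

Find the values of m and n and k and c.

Row 2: 0 + 16 + 27 + 21 + 12 + 17 = 93, so its missing entry is 88 − 93 = -5.
Column 3: 26 − 5 + 26 − 4 + 11 + 12 = 66, so its missing entry is 88 − 66 = 22.
Row 3: 18 + 9 + 26 + 3 − 1 + 38 = 93, so its missing entry is 88 − 93 = -5.
Row 6: 25 + 3 + 22 + 13 + 0 + 18 = 81, so its missing entry is 88 − 81 = 7.

m = -5, n = 7, k = 22, c = -5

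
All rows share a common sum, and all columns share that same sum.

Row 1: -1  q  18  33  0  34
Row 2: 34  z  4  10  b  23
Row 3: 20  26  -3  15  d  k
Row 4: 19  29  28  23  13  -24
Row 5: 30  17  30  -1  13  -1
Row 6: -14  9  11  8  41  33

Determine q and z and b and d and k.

Rows 4 and 5 both sum to 88, so that's the common total.
Row 1: -1 + 18 + 33 + 0 + 34 = 84, so its missing entry is 88 − 84 = 4.
Column 2: 4 + 26 + 29 + 17 + 9 = 85, so its missing entry is 88 − 85 = 3.
Row 2: 34 + 3 + 4 + 10 + 23 = 74, so its missing entry is 88 − 74 = 14.
Column 5: 0 + 14 + 13 + 13 + 41 = 81, so its missing entry is 88 − 81 = 7.
Row 3: 20 + 26 − 3 + 15 + 7 = 65, so its missing entry is 88 − 65 = 23.

q = 4, z = 3, b = 14, d = 7, k = 23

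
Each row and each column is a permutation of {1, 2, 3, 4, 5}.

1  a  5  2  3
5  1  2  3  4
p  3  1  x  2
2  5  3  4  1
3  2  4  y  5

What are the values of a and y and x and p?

a = 4, y = 1, x = 5, p = 4

For row 1, column 2: row 1 already has {1, 2, 3, 5}; that leaves 4.
Cell (3,1): column 1 already has {1, 2, 3, 5} → 4.
At (row 3, col 4): row 3 already has {1, 2, 3, 4}, so the value is 5.
At (row 5, col 4): row 5 already has {2, 3, 4, 5}, so the value is 1.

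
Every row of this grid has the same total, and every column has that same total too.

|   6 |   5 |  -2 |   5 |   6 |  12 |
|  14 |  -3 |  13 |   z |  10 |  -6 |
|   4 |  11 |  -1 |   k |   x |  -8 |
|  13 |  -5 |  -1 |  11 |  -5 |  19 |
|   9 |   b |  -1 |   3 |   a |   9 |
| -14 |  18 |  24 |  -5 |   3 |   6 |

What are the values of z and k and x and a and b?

Rows 1 and 4 both sum to 32, so that's the common total.
The known cells in column 2 total 26, leaving 32 − 26 = 6 for the blank.
The known cells in row 5 total 26, leaving 32 − 26 = 6 for the blank.
The known cells in column 5 total 20, leaving 32 − 20 = 12 for the blank.
The known cells in row 3 total 18, leaving 32 − 18 = 14 for the blank.
The known cells in row 2 total 28, leaving 32 − 28 = 4 for the blank.

z = 4, k = 14, x = 12, a = 6, b = 6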